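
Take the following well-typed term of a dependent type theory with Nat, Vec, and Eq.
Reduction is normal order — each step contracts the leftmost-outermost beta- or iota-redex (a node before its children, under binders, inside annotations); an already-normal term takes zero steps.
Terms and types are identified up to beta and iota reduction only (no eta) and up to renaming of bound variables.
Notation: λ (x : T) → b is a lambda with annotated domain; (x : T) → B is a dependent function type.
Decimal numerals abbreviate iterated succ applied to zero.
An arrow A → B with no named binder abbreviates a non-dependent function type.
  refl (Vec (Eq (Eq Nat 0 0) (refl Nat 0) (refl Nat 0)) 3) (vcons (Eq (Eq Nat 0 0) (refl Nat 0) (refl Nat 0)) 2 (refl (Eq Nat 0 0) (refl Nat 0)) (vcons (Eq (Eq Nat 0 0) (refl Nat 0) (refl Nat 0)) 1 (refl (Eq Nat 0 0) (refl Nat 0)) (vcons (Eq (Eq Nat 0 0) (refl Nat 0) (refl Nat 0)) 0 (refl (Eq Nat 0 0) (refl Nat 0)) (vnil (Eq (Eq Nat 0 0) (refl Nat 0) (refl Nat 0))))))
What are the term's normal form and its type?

normal form:
  refl (Vec (Eq (Eq Nat 0 0) (refl Nat 0) (refl Nat 0)) 3) (vcons (Eq (Eq Nat 0 0) (refl Nat 0) (refl Nat 0)) 2 (refl (Eq Nat 0 0) (refl Nat 0)) (vcons (Eq (Eq Nat 0 0) (refl Nat 0) (refl Nat 0)) 1 (refl (Eq Nat 0 0) (refl Nat 0)) (vcons (Eq (Eq Nat 0 0) (refl Nat 0) (refl Nat 0)) 0 (refl (Eq Nat 0 0) (refl Nat 0)) (vnil (Eq (Eq Nat 0 0) (refl Nat 0) (refl Nat 0))))))
the term's type:
  Eq (Vec (Eq (Eq Nat 0 0) (refl Nat 0) (refl Nat 0)) 3) (vcons (Eq (Eq Nat 0 0) (refl Nat 0) (refl Nat 0)) 2 (refl (Eq Nat 0 0) (refl Nat 0)) (vcons (Eq (Eq Nat 0 0) (refl Nat 0) (refl Nat 0)) 1 (refl (Eq Nat 0 0) (refl Nat 0)) (vcons (Eq (Eq Nat 0 0) (refl Nat 0) (refl Nat 0)) 0 (refl (Eq Nat 0 0) (refl Nat 0)) (vnil (Eq (Eq Nat 0 0) (refl Nat 0) (refl Nat 0)))))) (vcons (Eq (Eq Nat 0 0) (refl Nat 0) (refl Nat 0)) 2 (refl (Eq Nat 0 0) (refl Nat 0)) (vcons (Eq (Eq Nat 0 0) (refl Nat 0) (refl Nat 0)) 1 (refl (Eq Nat 0 0) (refl Nat 0)) (vcons (Eq (Eq Nat 0 0) (refl Nat 0) (refl Nat 0)) 0 (refl (Eq Nat 0 0) (refl Nat 0)) (vnil (Eq (Eq Nat 0 0) (refl Nat 0) (refl Nat 0))))))


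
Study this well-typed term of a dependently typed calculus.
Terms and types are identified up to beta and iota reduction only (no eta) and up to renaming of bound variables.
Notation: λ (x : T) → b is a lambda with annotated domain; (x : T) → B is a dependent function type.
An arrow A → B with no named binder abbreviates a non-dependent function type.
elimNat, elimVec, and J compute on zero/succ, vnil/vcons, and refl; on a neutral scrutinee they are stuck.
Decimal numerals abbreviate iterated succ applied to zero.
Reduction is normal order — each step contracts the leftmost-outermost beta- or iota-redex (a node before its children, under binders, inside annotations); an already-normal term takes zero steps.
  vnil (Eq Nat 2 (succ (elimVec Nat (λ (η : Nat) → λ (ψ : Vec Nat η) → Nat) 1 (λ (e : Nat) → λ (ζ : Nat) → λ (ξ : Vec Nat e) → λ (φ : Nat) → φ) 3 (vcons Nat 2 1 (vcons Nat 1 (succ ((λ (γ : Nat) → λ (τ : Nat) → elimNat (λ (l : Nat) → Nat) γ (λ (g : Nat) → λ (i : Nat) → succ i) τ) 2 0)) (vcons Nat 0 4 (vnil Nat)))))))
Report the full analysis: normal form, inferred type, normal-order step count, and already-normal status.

reduced normal form:
  vnil (Eq Nat 2 2)
inferred type:
  Vec (Eq Nat 2 2) 0
steps to reach normal form (normal order): 16
started in normal form: no
first contracted redex: an elimVec iota-redex


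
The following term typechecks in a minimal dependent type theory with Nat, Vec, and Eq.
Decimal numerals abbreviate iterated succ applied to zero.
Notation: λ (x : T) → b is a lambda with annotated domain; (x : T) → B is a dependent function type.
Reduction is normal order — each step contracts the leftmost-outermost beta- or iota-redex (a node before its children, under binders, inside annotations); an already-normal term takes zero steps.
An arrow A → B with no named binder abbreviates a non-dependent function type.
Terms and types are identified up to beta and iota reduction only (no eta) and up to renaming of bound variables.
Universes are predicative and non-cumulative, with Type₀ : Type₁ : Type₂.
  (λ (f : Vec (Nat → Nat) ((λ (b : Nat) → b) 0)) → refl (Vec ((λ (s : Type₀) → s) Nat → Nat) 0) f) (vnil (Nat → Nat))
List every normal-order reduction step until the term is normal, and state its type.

normal-order reduction:
  (λ (f : Vec (Nat → Nat) ((λ (b : Nat) → b) 0)) → refl (Vec ((λ (s : Type₀) → s) Nat → Nat) 0) f) (vnil (Nat → Nat))
  ~> refl (Vec ((λ (f : Type₀) → f) Nat → Nat) 0) (vnil (Nat → Nat))
  ~> refl (Vec (Nat → Nat) 0) (vnil (Nat → Nat))
type:
  Eq (Vec (Nat → Nat) 0) (vnil (Nat → Nat)) (vnil (Nat → Nat))


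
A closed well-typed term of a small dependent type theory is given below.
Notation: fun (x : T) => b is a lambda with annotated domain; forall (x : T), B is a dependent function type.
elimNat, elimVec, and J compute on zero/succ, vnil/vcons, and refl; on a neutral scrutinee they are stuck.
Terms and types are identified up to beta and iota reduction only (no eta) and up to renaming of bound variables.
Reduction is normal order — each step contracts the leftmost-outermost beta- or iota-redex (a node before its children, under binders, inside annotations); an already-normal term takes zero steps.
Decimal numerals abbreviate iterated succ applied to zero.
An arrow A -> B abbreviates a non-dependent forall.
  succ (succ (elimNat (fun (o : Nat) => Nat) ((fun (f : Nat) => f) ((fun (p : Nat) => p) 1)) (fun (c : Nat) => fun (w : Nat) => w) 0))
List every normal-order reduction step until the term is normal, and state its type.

reduction (normal order):
  succ (succ (elimNat (fun (o : Nat) => Nat) ((fun (f : Nat) => f) ((fun (p : Nat) => p) 1)) (fun (c : Nat) => fun (w : Nat) => w) 0))
  ~> succ (succ ((fun (o : Nat) => o) ((fun (f : Nat) => f) 1)))
  ~> succ (succ ((fun (o : Nat) => o) 1))
  ~> 3
inferred type:
  Nat


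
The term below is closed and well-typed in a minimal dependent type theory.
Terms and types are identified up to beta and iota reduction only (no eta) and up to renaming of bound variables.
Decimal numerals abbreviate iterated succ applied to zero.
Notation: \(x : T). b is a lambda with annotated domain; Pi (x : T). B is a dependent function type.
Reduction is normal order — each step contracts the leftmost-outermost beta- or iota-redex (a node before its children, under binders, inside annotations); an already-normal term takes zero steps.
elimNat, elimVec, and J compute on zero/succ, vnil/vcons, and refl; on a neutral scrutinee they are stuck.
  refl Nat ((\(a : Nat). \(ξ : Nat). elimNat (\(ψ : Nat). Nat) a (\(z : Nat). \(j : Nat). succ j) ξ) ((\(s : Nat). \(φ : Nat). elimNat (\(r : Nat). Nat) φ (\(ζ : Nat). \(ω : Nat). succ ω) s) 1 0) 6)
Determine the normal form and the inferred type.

resulting normal form:
  refl Nat 7
inferred type:
  Eq Nat 7 7
observation: normalization takes exactly 27 steps under the normal-order strategy.


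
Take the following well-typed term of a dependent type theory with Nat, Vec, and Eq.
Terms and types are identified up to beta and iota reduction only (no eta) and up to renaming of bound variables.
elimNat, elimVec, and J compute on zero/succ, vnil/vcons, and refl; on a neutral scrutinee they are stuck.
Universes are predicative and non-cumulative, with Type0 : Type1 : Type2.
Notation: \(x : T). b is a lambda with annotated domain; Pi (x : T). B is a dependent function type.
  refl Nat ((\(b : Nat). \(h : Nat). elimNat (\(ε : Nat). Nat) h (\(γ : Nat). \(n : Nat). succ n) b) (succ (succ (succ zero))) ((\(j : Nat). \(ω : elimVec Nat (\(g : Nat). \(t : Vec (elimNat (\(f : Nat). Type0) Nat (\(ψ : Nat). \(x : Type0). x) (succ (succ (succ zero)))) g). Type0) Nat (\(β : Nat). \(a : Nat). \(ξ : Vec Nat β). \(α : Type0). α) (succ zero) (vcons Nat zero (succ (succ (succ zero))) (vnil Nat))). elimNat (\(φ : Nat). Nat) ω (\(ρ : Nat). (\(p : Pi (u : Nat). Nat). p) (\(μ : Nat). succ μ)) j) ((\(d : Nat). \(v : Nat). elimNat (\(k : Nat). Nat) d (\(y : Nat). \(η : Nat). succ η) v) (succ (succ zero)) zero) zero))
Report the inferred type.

the term's type:
  Eq Nat (succ (succ (succ (succ (succ zero))))) (succ (succ (succ (succ (succ zero)))))


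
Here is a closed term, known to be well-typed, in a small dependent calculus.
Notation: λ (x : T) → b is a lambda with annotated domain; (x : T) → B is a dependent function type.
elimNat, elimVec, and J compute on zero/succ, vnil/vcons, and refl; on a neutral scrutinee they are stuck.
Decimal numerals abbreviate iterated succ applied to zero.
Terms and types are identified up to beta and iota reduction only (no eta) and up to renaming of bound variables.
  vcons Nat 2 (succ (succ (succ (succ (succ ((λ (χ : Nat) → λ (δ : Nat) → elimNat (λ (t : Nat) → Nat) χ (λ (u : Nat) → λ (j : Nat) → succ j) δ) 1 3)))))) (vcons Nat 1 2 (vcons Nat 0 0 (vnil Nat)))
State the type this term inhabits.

the term's type:
  Vec Nat 3


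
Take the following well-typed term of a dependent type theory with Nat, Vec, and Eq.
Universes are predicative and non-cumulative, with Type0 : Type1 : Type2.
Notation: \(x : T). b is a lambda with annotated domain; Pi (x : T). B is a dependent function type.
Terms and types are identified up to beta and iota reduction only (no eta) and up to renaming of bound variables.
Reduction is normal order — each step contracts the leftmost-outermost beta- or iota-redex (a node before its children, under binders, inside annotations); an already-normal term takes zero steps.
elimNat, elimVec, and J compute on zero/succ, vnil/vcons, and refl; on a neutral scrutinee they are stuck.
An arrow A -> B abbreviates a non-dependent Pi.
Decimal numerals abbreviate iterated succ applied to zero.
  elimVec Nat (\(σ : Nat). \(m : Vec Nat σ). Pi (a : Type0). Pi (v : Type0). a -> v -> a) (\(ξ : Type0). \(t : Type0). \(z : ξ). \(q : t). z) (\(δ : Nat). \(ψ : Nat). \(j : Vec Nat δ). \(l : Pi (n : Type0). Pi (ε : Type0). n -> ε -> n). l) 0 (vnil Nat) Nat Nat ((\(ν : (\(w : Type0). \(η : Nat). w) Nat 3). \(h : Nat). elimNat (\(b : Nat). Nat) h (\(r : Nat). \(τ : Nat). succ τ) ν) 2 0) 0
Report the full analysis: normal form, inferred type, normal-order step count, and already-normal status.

normal form:
  2
the term's type:
  Nat
reduction steps (normal order): 14
started in normal form: no
first contracted redex: an elimVec iota-redex


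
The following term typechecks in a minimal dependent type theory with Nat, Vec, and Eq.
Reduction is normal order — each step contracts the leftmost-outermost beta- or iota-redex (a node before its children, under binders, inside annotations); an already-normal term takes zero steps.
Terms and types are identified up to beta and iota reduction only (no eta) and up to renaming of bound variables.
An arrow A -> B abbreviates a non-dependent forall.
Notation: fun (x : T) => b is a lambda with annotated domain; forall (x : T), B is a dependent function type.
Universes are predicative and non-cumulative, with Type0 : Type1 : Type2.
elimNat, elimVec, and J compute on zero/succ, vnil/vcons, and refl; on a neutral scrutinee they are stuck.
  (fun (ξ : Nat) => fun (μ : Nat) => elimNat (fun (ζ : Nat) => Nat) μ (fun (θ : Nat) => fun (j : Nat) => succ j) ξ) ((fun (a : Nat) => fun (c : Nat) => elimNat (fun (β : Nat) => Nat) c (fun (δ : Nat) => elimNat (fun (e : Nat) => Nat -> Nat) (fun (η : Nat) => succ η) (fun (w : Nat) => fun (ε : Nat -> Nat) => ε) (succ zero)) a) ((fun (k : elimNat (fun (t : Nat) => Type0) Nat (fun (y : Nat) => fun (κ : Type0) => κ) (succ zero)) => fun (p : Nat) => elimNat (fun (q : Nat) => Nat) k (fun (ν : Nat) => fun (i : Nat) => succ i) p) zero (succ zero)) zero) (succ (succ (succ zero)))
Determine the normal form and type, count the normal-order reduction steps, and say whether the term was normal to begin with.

normal form:
  succ (succ (succ (succ zero)))
inferred type:
  Nat
steps to reach normal form (normal order): 22
started in normal form: no
first redex: a beta-redex


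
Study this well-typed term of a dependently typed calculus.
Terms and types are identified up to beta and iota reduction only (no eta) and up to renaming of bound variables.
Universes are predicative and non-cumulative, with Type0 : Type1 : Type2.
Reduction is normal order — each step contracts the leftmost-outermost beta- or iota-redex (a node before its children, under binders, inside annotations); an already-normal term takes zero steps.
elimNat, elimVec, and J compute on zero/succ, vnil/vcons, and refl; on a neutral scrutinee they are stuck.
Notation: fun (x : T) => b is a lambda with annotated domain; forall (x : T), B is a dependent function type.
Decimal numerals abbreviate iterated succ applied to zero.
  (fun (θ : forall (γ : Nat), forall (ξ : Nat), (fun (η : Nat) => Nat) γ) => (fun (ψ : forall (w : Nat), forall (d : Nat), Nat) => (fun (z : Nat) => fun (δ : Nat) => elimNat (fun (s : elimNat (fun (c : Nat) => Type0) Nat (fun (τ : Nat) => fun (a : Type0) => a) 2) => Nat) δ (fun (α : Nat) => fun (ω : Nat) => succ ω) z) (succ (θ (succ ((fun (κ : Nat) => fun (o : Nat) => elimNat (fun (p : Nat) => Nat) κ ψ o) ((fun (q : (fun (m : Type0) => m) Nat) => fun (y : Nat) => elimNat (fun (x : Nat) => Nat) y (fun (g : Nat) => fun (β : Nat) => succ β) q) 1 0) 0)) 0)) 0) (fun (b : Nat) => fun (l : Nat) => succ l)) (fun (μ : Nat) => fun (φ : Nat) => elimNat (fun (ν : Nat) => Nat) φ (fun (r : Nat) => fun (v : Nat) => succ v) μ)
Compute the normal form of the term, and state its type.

reduced normal form:
  3
type:
  Nat
observation: the first redex contracted is a beta-redex; the normal form is reached in 39 normal-order steps.


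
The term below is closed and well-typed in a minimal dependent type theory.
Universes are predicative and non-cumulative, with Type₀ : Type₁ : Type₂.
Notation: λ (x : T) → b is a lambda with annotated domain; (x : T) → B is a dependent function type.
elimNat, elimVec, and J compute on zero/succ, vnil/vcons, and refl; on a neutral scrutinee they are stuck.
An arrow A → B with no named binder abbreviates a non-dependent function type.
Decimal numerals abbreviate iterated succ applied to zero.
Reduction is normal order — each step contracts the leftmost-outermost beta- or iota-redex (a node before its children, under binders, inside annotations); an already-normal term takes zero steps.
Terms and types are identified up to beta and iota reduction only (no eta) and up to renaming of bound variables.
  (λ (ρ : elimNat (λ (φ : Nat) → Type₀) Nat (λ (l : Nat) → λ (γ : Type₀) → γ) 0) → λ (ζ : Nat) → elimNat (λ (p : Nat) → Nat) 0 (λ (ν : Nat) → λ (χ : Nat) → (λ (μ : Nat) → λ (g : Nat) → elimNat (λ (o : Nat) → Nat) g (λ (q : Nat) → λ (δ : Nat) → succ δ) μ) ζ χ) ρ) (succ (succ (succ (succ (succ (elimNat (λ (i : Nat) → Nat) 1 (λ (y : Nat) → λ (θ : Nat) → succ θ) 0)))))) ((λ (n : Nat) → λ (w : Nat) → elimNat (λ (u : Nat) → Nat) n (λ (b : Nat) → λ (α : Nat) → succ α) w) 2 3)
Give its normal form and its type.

reduced normal form:
  30
type:
  Nat


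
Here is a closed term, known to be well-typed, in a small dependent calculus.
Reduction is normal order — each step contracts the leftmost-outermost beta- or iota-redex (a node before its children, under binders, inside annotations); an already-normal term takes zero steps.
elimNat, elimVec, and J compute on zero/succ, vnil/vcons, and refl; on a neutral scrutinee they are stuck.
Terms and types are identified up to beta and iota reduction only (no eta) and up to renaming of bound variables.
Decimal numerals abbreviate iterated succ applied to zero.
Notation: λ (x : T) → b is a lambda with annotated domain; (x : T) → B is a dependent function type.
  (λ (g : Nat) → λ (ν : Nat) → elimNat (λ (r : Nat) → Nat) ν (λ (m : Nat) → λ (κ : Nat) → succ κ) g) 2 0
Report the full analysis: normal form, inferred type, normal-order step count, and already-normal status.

reduced normal form:
  2
the term's type:
  Nat
reduction steps (normal order): 9
term was already normal: no
first contracted redex: a beta-redex


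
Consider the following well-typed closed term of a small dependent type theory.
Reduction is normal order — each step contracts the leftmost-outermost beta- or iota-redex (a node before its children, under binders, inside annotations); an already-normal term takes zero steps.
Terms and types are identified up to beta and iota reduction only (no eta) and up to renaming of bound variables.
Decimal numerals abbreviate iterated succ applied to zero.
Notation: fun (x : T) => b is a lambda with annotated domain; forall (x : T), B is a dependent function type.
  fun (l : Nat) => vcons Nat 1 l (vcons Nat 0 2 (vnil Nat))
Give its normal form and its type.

normal form:
  fun (l : Nat) => vcons Nat 1 l (vcons Nat 0 2 (vnil Nat))
inferred type:
  forall (l : Nat), Vec Nat 2


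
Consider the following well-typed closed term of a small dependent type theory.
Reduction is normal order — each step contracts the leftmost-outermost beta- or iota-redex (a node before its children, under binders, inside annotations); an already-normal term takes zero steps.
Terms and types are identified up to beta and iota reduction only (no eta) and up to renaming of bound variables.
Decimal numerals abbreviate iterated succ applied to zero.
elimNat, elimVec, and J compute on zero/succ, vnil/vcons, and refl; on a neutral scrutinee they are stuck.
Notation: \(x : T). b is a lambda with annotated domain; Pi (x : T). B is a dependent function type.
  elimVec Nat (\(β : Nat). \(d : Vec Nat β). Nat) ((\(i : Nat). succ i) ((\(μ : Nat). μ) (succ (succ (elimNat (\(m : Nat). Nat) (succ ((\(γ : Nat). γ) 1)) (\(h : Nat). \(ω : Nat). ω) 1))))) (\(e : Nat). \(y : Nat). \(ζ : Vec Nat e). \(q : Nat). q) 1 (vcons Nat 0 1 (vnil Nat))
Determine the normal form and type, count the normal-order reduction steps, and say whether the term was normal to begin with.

normal form:
  5
the term's type:
  Nat
normal-order step count: 13
term was already normal: no
first contracted redex: an elimVec iota-redex


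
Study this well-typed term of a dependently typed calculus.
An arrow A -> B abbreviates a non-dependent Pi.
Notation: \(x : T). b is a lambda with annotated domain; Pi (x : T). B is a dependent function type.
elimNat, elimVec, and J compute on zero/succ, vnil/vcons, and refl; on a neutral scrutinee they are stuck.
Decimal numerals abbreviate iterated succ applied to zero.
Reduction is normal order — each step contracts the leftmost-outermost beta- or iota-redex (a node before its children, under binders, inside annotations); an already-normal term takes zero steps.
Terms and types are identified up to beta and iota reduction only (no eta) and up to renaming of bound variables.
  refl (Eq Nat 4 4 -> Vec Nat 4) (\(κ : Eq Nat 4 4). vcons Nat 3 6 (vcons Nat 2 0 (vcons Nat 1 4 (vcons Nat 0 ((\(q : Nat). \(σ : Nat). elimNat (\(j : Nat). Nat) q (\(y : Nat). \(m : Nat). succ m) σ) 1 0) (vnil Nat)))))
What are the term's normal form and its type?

reduced normal form:
  refl (Eq Nat 4 4 -> Vec Nat 4) (\(κ : Eq Nat 4 4). vcons Nat 3 6 (vcons Nat 2 0 (vcons Nat 1 4 (vcons Nat 0 1 (vnil Nat)))))
type:
  Eq (Eq Nat 4 4 -> Vec Nat 4) (\(κ : Eq Nat 4 4). vcons Nat 3 6 (vcons Nat 2 0 (vcons Nat 1 4 (vcons Nat 0 1 (vnil Nat))))) (\(q : Eq Nat 4 4). vcons Nat 3 6 (vcons Nat 2 0 (vcons Nat 1 4 (vcons Nat 0 1 (vnil Nat)))))


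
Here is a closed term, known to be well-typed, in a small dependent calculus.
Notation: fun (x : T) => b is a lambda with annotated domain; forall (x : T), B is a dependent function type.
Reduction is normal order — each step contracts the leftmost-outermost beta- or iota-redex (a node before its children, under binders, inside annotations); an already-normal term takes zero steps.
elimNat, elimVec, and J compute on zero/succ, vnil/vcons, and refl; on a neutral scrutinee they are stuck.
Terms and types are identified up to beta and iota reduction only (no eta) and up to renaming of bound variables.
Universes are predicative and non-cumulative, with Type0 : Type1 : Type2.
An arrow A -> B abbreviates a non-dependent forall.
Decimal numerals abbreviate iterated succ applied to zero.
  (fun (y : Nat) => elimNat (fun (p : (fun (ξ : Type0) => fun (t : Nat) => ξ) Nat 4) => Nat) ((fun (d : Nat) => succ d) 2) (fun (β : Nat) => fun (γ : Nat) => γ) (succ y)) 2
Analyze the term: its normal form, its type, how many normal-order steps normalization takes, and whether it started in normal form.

reduced normal form:
  3
inferred type:
  Nat
reduction steps (normal order): 12
started in normal form: no
first redex: a beta-redex


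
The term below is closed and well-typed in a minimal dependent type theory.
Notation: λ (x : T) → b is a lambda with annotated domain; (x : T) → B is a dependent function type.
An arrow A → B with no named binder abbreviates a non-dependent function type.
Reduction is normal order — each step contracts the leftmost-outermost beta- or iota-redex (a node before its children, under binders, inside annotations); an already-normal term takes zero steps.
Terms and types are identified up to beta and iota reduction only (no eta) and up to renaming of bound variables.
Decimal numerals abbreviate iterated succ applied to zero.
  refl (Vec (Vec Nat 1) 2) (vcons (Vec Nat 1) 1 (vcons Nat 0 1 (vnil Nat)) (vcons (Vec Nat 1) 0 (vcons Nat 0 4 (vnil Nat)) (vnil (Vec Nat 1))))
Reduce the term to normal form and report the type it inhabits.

reduced normal form:
  refl (Vec (Vec Nat 1) 2) (vcons (Vec Nat 1) 1 (vcons Nat 0 1 (vnil Nat)) (vcons (Vec Nat 1) 0 (vcons Nat 0 4 (vnil Nat)) (vnil (Vec Nat 1))))
type:
  Eq (Vec (Vec Nat 1) 2) (vcons (Vec Nat 1) 1 (vcons Nat 0 1 (vnil Nat)) (vcons (Vec Nat 1) 0 (vcons Nat 0 4 (vnil Nat)) (vnil (Vec Nat 1)))) (vcons (Vec Nat 1) 1 (vcons Nat 0 1 (vnil Nat)) (vcons (Vec Nat 1) 0 (vcons Nat 0 4 (vnil Nat)) (vnil (Vec Nat 1))))
observation: no redex remains anywhere in the term; it is its own normal form.


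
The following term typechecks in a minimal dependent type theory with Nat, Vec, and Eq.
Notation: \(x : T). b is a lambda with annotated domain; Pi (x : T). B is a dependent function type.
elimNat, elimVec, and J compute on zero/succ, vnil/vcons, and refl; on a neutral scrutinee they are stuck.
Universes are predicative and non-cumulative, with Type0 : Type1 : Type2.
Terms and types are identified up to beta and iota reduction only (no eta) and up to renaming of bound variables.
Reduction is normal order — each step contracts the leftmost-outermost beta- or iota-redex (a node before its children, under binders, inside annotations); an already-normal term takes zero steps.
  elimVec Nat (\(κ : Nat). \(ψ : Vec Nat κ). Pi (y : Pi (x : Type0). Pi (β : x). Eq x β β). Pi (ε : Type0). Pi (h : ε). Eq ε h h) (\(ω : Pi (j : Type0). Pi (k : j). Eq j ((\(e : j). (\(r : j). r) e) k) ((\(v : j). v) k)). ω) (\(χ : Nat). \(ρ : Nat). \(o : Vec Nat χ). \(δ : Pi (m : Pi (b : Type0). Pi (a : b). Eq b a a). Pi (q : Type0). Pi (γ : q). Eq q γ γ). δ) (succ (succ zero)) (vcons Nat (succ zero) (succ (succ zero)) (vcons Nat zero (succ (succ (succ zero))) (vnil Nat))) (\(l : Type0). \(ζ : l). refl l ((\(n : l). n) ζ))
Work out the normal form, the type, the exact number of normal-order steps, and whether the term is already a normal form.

normal form:
  \(κ : Type0). \(ψ : κ). refl κ ψ
type:
  Pi (κ : Type0). Pi (ψ : κ). Eq κ ψ ψ
steps to reach normal form (normal order): 13
already normal: no
first contracted redex: an elimVec iota-redex


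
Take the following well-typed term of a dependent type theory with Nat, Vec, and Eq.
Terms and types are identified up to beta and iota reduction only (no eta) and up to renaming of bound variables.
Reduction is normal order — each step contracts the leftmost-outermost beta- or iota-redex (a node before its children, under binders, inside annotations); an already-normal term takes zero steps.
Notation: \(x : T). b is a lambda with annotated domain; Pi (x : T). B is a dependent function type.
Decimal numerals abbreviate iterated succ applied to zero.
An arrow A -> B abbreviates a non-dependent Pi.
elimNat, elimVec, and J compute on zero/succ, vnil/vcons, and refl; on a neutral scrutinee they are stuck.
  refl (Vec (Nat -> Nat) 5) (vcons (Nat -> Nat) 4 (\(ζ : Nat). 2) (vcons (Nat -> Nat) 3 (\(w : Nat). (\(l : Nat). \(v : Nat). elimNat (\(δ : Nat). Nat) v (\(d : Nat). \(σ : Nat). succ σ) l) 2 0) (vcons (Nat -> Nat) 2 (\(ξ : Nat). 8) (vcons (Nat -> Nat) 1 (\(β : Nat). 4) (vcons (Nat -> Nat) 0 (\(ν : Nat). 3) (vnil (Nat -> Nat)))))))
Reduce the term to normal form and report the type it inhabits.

reduced normal form:
  refl (Vec (Nat -> Nat) 5) (vcons (Nat -> Nat) 4 (\(ζ : Nat). 2) (vcons (Nat -> Nat) 3 (\(w : Nat). 2) (vcons (Nat -> Nat) 2 (\(l : Nat). 8) (vcons (Nat -> Nat) 1 (\(v : Nat). 4) (vcons (Nat -> Nat) 0 (\(δ : Nat). 3) (vnil (Nat -> Nat)))))))
type:
  Eq (Vec (Nat -> Nat) 5) (vcons (Nat -> Nat) 4 (\(ζ : Nat). 2) (vcons (Nat -> Nat) 3 (\(w : Nat). 2) (vcons (Nat -> Nat) 2 (\(l : Nat). 8) (vcons (Nat -> Nat) 1 (\(v : Nat). 4) (vcons (Nat -> Nat) 0 (\(δ : Nat). 3) (vnil (Nat -> Nat))))))) (vcons (Nat -> Nat) 4 (\(d : Nat). 2) (vcons (Nat -> Nat) 3 (\(σ : Nat). 2) (vcons (Nat -> Nat) 2 (\(ξ : Nat). 8) (vcons (Nat -> Nat) 1 (\(β : Nat). 4) (vcons (Nat -> Nat) 0 (\(ν : Nat). 3) (vnil (Nat -> Nat)))))))
observation: 9 normal-order steps separate the term from its normal form.


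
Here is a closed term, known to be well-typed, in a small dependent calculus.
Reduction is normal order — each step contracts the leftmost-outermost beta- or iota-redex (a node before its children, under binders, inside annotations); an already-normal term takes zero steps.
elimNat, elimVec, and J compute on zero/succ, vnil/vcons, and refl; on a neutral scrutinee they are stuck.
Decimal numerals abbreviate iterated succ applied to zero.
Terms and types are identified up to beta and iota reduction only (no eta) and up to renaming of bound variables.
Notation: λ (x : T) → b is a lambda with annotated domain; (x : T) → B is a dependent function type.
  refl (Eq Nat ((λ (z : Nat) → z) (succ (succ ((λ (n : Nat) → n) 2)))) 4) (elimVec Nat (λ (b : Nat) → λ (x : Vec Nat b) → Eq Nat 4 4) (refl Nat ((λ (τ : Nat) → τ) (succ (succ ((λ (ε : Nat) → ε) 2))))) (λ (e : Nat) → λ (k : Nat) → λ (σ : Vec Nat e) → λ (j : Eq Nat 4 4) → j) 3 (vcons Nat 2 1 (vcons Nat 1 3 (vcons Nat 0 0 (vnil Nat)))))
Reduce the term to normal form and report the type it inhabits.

reduced normal form:
  refl (Eq Nat 4 4) (refl Nat 4)
the term's type:
  Eq (Eq Nat 4 4) (refl Nat 4) (refl Nat 4)
observation: the first redex contracted is a beta-redex; the normal form is reached in 20 normal-order steps.


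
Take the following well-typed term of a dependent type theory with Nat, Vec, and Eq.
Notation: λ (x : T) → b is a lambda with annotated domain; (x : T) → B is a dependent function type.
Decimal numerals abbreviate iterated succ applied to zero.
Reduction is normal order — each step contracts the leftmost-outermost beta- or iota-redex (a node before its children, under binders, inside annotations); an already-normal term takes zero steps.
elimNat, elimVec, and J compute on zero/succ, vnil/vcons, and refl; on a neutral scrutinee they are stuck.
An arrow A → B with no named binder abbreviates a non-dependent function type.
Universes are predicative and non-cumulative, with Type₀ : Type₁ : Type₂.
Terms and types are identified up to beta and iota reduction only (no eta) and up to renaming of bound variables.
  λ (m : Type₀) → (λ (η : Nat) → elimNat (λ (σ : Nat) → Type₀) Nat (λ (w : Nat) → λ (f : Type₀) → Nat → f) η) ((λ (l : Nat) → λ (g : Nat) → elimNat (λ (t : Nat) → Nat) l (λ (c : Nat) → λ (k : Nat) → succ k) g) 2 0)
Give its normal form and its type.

normal form:
  λ (m : Type₀) → Nat → Nat → Nat
the term's type:
  Type₀ → Type₀
observation: reduction starts at a beta-redex, and 11 normal-order steps reach the normal form.


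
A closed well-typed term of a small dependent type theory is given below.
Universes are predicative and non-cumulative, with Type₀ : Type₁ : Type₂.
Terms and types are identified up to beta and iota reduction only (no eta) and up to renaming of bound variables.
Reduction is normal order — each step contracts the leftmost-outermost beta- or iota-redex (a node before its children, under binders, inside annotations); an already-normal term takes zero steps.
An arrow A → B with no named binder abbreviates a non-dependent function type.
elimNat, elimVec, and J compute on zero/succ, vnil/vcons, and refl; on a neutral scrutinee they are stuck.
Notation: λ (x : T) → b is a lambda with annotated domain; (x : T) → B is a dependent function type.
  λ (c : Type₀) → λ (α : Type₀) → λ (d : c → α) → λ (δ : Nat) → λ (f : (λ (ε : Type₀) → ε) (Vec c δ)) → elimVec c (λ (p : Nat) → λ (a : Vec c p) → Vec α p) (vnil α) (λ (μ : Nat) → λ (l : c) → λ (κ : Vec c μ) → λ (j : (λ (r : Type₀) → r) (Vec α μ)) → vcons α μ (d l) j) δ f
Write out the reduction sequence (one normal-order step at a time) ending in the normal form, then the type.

normal-order reduction:
  λ (c : Type₀) → λ (α : Type₀) → λ (d : c → α) → λ (δ : Nat) → λ (f : (λ (ε : Type₀) → ε) (Vec c δ)) → elimVec c (λ (p : Nat) → λ (a : Vec c p) → Vec α p) (vnil α) (λ (μ : Nat) → λ (l : c) → λ (κ : Vec c μ) → λ (j : (λ (r : Type₀) → r) (Vec α μ)) → vcons α μ (d l) j) δ f
  ~> λ (c : Type₀) → λ (α : Type₀) → λ (d : c → α) → λ (δ : Nat) → λ (f : Vec c δ) → elimVec c (λ (ε : Nat) → λ (p : Vec c ε) → Vec α ε) (vnil α) (λ (a : Nat) → λ (μ : c) → λ (l : Vec c a) → λ (κ : (λ (j : Type₀) → j) (Vec α a)) → vcons α a (d μ) κ) δ f
  ~> λ (c : Type₀) → λ (α : Type₀) → λ (d : c → α) → λ (δ : Nat) → λ (f : Vec c δ) → elimVec c (λ (ε : Nat) → λ (p : Vec c ε) → Vec α ε) (vnil α) (λ (a : Nat) → λ (μ : c) → λ (l : Vec c a) → λ (κ : Vec α a) → vcons α a (d μ) κ) δ f
type:
  (c : Type₀) → (α : Type₀) → (c → α) → (d : Nat) → Vec c d → Vec α d


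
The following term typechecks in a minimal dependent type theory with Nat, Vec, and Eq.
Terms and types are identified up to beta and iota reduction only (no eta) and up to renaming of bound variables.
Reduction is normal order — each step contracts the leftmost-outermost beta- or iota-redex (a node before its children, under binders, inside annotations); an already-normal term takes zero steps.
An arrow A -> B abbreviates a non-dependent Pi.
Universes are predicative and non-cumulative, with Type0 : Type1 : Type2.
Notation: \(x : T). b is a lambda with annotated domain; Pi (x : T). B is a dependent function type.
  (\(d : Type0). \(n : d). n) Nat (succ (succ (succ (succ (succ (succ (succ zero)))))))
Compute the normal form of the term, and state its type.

reduced normal form:
  succ (succ (succ (succ (succ (succ (succ zero))))))
the term's type:
  Nat
observation: the leftmost-outermost redex is a beta-redex, and normalization takes 2 steps.


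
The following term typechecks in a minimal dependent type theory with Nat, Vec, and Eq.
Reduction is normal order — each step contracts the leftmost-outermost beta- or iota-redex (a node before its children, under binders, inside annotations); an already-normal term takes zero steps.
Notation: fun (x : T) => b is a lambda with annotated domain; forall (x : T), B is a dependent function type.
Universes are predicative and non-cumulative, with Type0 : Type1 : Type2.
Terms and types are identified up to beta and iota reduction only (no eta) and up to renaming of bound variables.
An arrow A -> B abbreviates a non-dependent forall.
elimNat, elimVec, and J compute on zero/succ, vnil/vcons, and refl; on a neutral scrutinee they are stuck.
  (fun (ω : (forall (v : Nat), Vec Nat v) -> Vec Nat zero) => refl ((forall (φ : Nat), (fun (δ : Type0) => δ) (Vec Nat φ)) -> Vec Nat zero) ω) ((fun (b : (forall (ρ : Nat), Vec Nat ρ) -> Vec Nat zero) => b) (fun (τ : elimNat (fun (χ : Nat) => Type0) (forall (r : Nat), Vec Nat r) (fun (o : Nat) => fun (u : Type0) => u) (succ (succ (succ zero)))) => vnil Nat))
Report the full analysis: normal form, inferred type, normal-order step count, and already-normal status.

reduced normal form:
  refl ((forall (ω : Nat), Vec Nat ω) -> Vec Nat zero) (fun (v : forall (φ : Nat), Vec Nat φ) => vnil Nat)
type:
  Eq ((forall (ω : Nat), Vec Nat ω) -> Vec Nat zero) (fun (v : forall (φ : Nat), Vec Nat φ) => vnil Nat) (fun (δ : forall (b : Nat), Vec Nat b) => vnil Nat)
reduction steps (normal order): 13
term was already normal: no
first redex: a beta-redex


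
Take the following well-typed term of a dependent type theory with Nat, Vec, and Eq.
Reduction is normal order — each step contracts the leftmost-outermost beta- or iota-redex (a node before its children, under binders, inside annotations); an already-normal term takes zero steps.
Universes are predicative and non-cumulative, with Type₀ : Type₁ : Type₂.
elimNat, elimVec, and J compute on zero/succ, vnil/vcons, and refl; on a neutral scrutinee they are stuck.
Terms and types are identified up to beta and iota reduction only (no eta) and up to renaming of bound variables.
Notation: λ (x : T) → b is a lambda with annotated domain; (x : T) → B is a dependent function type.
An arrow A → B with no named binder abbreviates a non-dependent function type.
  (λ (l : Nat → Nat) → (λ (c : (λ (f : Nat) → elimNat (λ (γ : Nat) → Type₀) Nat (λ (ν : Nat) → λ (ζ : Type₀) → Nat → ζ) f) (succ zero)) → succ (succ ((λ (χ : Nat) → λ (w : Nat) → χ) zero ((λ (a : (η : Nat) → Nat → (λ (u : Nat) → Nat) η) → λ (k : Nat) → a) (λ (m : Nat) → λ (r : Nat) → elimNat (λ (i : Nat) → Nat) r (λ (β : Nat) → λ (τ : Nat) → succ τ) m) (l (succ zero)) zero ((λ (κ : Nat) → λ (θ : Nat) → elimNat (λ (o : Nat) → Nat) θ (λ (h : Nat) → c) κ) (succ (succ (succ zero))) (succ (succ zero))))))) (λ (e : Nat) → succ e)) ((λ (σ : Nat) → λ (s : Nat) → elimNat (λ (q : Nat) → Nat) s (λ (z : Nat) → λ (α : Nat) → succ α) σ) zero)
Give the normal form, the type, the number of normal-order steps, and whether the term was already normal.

reduced normal form:
  succ (succ zero)
the term's type:
  Nat
steps to reach normal form (normal order): 4
started in normal form: no
first contracted redex: a beta-redex


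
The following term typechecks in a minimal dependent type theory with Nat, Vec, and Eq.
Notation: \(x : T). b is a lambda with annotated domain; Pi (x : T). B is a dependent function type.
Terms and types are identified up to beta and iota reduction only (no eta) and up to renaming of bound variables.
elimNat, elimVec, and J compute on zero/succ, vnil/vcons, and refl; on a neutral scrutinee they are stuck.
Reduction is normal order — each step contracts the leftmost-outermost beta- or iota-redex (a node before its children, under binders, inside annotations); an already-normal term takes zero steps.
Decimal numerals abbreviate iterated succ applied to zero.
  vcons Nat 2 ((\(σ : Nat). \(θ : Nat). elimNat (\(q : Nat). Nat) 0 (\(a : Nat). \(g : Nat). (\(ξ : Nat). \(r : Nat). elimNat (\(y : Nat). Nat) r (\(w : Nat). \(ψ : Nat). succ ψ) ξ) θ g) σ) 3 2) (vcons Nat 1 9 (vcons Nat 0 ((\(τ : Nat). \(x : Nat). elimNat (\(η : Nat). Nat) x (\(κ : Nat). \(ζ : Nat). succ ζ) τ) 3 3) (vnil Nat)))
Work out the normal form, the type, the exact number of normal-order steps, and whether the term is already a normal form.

reduced normal form:
  vcons Nat 2 6 (vcons Nat 1 9 (vcons Nat 0 6 (vnil Nat)))
type:
  Vec Nat 3
steps to reach normal form (normal order): 51
started in normal form: no
first redex: a beta-redex


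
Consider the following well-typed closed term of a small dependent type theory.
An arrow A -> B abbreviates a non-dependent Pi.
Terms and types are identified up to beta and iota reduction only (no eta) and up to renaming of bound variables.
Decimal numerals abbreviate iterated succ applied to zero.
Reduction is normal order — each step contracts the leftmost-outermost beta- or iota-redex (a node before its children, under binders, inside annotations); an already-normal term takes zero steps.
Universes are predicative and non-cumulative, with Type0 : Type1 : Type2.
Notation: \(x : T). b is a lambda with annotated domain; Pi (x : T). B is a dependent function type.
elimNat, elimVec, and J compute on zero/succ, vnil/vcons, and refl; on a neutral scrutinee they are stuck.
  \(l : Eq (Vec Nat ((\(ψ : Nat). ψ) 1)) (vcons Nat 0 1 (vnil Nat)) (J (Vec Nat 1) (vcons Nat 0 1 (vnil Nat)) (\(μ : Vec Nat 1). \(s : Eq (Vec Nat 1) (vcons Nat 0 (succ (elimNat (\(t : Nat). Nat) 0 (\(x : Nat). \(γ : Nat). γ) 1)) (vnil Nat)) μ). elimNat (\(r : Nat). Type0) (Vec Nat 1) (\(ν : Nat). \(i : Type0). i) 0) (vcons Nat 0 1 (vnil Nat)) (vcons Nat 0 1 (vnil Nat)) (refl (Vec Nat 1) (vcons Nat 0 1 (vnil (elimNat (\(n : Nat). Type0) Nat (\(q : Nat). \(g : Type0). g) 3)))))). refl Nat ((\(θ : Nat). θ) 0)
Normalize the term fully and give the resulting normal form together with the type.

reduced normal form:
  \(l : Eq (Vec Nat 1) (vcons Nat 0 1 (vnil Nat)) (vcons Nat 0 1 (vnil Nat))). refl Nat 0
type:
  Eq (Vec Nat 1) (vcons Nat 0 1 (vnil Nat)) (vcons Nat 0 1 (vnil Nat)) -> Eq Nat 0 0


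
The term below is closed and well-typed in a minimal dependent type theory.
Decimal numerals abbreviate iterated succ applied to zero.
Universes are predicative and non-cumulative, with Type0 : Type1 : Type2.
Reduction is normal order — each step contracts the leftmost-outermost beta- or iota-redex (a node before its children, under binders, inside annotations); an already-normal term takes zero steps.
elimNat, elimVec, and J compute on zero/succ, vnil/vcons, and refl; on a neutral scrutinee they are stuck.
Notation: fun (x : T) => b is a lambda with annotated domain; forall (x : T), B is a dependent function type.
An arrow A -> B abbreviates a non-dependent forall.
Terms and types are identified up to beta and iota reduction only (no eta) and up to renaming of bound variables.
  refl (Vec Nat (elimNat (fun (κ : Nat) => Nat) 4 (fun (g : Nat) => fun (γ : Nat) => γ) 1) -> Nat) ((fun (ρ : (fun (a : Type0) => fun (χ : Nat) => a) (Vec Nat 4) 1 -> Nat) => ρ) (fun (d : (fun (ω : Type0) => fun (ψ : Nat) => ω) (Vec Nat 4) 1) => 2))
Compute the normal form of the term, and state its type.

normal form:
  refl (Vec Nat 4 -> Nat) (fun (κ : Vec Nat 4) => 2)
the term's type:
  Eq (Vec Nat 4 -> Nat) (fun (κ : Vec Nat 4) => 2) (fun (g : Vec Nat 4) => 2)
observation: 7 normal-order steps normalize the term, beginning with an elimNat iota-redex.


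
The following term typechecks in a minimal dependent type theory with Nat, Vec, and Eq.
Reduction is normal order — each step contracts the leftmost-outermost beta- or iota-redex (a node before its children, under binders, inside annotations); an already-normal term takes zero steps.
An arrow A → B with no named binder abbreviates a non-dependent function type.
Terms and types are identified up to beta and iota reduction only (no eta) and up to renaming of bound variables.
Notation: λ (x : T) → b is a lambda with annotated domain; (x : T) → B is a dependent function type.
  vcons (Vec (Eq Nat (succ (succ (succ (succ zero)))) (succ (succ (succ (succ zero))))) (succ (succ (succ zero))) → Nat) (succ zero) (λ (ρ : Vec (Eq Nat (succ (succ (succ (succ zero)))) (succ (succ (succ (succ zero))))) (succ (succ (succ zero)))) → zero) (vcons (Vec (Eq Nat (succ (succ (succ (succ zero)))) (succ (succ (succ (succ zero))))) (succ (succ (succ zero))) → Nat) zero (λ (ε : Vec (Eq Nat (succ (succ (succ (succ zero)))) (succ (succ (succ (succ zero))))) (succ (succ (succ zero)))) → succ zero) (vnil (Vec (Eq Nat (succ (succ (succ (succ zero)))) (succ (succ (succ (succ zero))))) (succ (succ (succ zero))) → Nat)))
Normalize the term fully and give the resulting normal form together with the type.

reduced normal form:
  vcons (Vec (Eq Nat (succ (succ (succ (succ zero)))) (succ (succ (succ (succ zero))))) (succ (succ (succ zero))) → Nat) (succ zero) (λ (ρ : Vec (Eq Nat (succ (succ (succ (succ zero)))) (succ (succ (succ (succ zero))))) (succ (succ (succ zero)))) → zero) (vcons (Vec (Eq Nat (succ (succ (succ (succ zero)))) (succ (succ (succ (succ zero))))) (succ (succ (succ zero))) → Nat) zero (λ (ε : Vec (Eq Nat (succ (succ (succ (succ zero)))) (succ (succ (succ (succ zero))))) (succ (succ (succ zero)))) → succ zero) (vnil (Vec (Eq Nat (succ (succ (succ (succ zero)))) (succ (succ (succ (succ zero))))) (succ (succ (succ zero))) → Nat)))
type:
  Vec (Vec (Eq Nat (succ (succ (succ (succ zero)))) (succ (succ (succ (succ zero))))) (succ (succ (succ zero))) → Nat) (succ (succ zero))
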